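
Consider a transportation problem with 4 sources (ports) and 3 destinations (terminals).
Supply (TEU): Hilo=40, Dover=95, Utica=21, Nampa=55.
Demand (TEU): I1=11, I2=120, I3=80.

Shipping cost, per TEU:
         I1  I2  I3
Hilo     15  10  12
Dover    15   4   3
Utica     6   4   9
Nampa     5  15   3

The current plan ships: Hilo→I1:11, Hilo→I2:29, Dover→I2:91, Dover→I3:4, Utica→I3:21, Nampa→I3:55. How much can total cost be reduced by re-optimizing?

Current plan cost = 11·15 + 29·10 + 91·4 + 4·3 + 21·9 + 55·3 = 1185.
Optimal plan:
  Hilo→I2: 40 × 10 = 400
  Dover→I2: 59 × 4 = 236
  Dover→I3: 36 × 3 = 108
  Utica→I2: 21 × 4 = 84
  Nampa→I1: 11 × 5 = 55
  Nampa→I3: 44 × 3 = 132
Optimal cost = 1015.
Saving = 1185 − 1015 = 170.

170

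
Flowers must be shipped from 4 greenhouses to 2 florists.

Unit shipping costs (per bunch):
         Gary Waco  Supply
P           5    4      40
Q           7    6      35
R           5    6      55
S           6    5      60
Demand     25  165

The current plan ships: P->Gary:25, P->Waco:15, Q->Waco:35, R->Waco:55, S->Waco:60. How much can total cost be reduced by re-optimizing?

Current plan cost = 25·5 + 15·4 + 35·6 + 55·6 + 60·5 = 1025.
Optimal plan:
  P→Waco: 40 × 4 = 160
  Q→Waco: 35 × 6 = 210
  R→Gary: 25 × 5 = 125
  R→Waco: 30 × 6 = 180
  S→Waco: 60 × 5 = 300
Optimal cost = 975.
Saving = 1025 − 975 = 50.

50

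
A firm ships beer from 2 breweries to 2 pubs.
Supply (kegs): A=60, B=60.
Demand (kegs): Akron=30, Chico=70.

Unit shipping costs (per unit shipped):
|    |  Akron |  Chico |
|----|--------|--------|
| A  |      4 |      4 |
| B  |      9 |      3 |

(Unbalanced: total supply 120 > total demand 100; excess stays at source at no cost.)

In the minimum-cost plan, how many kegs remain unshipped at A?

Minimum-cost shipments:
  A–Akron: 30 kegs
  A–Chico: 10 kegs
  B–Chico: 60 kegs
Total cost = 340.
A ships 40 of its 60, leaving 20.

20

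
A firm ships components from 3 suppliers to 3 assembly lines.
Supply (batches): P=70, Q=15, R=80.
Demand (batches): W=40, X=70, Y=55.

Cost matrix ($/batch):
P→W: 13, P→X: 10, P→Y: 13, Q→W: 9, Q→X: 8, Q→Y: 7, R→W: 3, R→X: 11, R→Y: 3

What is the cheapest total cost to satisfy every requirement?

1045

Optimal allocation:
  P->X: 70 × $10 = $700
  Q->Y: 15 × $7 = $105
  R->W: 40 × $3 = $120
  R->Y: 40 × $3 = $120
Total = 700 + 105 + 120 + 120 = $1045.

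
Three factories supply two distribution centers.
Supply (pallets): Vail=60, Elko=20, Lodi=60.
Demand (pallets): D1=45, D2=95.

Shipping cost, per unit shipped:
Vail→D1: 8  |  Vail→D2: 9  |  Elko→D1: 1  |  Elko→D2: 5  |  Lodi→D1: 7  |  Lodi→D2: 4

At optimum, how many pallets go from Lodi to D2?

The minimum-cost plan:
  Vail→D1: 25 pallets
  Vail→D2: 35 pallets
  Elko→D1: 20 pallets
  Lodi→D2: 60 pallets
Total cost = 775.
So Lodi→D2 carries 60 pallets.

60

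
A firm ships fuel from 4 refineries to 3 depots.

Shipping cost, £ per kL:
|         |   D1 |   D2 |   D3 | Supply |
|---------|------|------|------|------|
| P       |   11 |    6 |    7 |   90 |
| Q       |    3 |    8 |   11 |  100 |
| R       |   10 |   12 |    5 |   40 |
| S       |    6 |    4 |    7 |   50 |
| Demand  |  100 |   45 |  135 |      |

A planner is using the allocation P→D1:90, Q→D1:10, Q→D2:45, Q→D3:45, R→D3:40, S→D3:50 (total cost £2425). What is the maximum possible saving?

1080

Current plan cost = 90·11 + 10·3 + 45·8 + 45·11 + 40·5 + 50·7 = £2425.
Optimal plan:
  P to D3: 90 kL
  Q to D1: 100 kL
  R to D3: 40 kL
  S to D2: 45 kL
  S to D3: 5 kL
Optimal cost = £1345.
Saving = 2425 − 1345 = £1080.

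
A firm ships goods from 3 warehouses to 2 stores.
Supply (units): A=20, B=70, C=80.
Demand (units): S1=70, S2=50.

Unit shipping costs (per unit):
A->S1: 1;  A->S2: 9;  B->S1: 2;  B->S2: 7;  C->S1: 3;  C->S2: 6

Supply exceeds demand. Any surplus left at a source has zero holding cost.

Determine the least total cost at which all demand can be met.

One minimum-cost allocation:
  A->S1: 20 × 1 = 20
  B->S1: 50 × 2 = 100
  C->S2: 50 × 6 = 300
Total = 20 + 100 + 300 = 420.
(Supply check: A ships 20; B ships 50; C ships 50.)

420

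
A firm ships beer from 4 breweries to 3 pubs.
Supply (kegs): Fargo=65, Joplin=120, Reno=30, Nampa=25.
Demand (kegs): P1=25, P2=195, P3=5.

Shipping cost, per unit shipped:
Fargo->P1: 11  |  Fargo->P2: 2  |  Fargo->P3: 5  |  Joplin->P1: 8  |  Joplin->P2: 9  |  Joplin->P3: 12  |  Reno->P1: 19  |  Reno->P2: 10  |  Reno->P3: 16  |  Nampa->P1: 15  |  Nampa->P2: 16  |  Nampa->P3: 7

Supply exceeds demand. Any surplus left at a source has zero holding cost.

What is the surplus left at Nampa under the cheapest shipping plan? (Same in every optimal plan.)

15

An optimal plan:
  Fargo→P2: 65 kegs
  Joplin→P1: 20 kegs
  Joplin→P2: 100 kegs
  Reno→P2: 30 kegs
  Nampa→P1: 5 kegs
  Nampa→P3: 5 kegs
Total cost = 1600.
Nampa ships 10 of its 25, leaving 15.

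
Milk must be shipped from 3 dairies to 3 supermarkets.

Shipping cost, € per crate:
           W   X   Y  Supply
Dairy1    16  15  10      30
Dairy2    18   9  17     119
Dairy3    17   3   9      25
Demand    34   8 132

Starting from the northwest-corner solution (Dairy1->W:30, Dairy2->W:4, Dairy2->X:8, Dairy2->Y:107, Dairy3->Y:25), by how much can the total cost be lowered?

Current plan cost = 30·16 + 4·18 + 8·9 + 107·17 + 25·9 = €2668.
Optimal plan:
  Dairy1->Y: 30 crates
  Dairy2->W: 34 crates
  Dairy2->X: 8 crates
  Dairy2->Y: 77 crates
  Dairy3->Y: 25 crates
Optimal cost = €2518.
Saving = 2668 − 2518 = €150.

150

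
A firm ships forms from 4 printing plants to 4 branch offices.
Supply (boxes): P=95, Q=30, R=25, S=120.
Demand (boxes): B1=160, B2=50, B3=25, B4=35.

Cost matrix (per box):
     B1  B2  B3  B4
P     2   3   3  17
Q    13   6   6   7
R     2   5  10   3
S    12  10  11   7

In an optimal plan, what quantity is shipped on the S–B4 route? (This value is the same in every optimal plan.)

The minimum-cost plan:
  P to B1: 95 × 2 = 190
  Q to B2: 5 × 6 = 30
  Q to B3: 25 × 6 = 150
  R to B1: 25 × 2 = 50
  S to B1: 40 × 12 = 480
  S to B2: 45 × 10 = 450
  S to B4: 35 × 7 = 245
Total cost = 1595.
So S→B4 carries 35 boxes.

35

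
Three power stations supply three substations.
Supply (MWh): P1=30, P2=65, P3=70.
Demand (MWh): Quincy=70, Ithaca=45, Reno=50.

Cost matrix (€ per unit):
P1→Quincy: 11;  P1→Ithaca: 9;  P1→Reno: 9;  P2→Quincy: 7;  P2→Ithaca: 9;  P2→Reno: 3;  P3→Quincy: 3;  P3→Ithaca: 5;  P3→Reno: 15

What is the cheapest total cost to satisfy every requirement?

765

A cheapest plan:
  P1–Ithaca: 30 × €9 = €270
  P2–Quincy: 15 × €7 = €105
  P2–Reno: 50 × €3 = €150
  P3–Quincy: 55 × €3 = €165
  P3–Ithaca: 15 × €5 = €75
Total = 270 + 105 + 150 + 165 + 75 = €765.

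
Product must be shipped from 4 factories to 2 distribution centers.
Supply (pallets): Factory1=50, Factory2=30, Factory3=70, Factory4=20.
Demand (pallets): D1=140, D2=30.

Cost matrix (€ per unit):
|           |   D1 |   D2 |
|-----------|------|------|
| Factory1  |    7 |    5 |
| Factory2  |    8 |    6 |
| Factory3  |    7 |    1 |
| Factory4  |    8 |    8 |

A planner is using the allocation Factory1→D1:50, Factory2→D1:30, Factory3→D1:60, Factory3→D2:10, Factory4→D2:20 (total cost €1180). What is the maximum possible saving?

Current plan cost = 50·7 + 30·8 + 60·7 + 10·1 + 20·8 = €1180.
Optimal plan:
  Factory1–D1: 50 pallets
  Factory2–D1: 30 pallets
  Factory3–D1: 40 pallets
  Factory3–D2: 30 pallets
  Factory4–D1: 20 pallets
Optimal cost = €1060.
Saving = 1180 − 1060 = €120.

120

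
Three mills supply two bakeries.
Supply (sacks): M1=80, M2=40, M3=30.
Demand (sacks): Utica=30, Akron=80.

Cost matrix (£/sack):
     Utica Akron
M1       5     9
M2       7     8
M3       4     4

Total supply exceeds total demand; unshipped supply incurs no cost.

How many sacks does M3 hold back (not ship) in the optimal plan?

0

Minimum-cost shipments:
  M1–Utica: 30 × £5 = £150
  M1–Akron: 10 × £9 = £90
  M2–Akron: 40 × £8 = £320
  M3–Akron: 30 × £4 = £120
Total cost = £680.
M3 ships 30 of its 30, leaving 0.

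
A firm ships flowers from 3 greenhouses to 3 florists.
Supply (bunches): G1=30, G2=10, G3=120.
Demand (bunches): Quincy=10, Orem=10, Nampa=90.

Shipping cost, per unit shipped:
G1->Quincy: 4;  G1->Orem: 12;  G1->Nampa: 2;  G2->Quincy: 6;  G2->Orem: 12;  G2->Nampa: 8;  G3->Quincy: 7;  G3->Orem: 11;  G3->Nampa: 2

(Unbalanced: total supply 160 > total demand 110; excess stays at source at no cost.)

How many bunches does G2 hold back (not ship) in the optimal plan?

10

Minimum-cost shipments:
  G1->Quincy: 10 × 4 = 40
  G3->Orem: 10 × 11 = 110
  G3->Nampa: 90 × 2 = 180
Total cost = 330.
G2 ships 0 of its 10, leaving 10.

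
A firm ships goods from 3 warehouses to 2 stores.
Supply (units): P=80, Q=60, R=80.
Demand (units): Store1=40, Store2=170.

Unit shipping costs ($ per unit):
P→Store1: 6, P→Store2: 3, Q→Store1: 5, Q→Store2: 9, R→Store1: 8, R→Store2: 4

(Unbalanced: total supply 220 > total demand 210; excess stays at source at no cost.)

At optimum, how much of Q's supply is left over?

10

Minimum-cost shipments:
  P–Store2: 80 × $3 = $240
  Q–Store1: 40 × $5 = $200
  Q–Store2: 10 × $9 = $90
  R–Store2: 80 × $4 = $320
Total cost = $850.
Q ships 50 of its 60, leaving 10.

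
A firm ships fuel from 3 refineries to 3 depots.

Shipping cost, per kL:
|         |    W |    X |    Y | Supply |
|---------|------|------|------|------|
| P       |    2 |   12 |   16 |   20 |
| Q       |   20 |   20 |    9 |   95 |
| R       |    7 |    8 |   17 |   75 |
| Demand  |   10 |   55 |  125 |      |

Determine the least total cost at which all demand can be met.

A cheapest plan:
  P→W: 10 kL
  P→Y: 10 kL
  Q→Y: 95 kL
  R→X: 55 kL
  R→Y: 20 kL
Total cost = 1815.
(Supply check: P ships 20; Q ships 95; R ships 75.)

1815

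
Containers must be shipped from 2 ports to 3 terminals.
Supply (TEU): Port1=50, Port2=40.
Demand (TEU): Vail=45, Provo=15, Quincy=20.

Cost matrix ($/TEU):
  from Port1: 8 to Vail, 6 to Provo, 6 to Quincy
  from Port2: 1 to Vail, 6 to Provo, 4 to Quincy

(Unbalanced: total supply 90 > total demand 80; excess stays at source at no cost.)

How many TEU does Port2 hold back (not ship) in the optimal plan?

An optimal plan:
  Port1→Vail: 5 × $8 = $40
  Port1→Provo: 15 × $6 = $90
  Port1→Quincy: 20 × $6 = $120
  Port2→Vail: 40 × $1 = $40
Total cost = $290.
Port2 ships 40 of its 40, leaving 0.

0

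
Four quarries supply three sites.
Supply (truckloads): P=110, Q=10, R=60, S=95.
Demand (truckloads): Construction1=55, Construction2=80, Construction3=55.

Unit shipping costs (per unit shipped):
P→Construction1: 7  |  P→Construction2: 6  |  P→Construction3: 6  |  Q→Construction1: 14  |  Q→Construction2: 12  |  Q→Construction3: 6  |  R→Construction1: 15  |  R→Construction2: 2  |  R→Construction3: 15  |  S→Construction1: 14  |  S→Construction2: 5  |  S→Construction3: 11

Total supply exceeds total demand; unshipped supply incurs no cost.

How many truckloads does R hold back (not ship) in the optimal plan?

An optimal plan:
  P to Construction1: 55 × 7 = 385
  P to Construction3: 55 × 6 = 330
  R to Construction2: 60 × 2 = 120
  S to Construction2: 20 × 5 = 100
Total cost = 935.
R ships 60 of its 60, leaving 0.

0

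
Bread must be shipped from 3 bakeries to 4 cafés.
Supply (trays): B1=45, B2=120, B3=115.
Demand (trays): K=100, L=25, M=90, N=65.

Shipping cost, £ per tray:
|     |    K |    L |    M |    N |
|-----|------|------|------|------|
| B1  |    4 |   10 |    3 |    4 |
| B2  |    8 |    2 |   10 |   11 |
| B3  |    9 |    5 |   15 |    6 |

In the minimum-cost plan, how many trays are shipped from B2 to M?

45

Optimal shipments:
  B1 to M: 45 trays
  B2 to K: 50 trays
  B2 to L: 25 trays
  B2 to M: 45 trays
  B3 to K: 50 trays
  B3 to N: 65 trays
Total cost = £1875.
So B2→M carries 45 trays.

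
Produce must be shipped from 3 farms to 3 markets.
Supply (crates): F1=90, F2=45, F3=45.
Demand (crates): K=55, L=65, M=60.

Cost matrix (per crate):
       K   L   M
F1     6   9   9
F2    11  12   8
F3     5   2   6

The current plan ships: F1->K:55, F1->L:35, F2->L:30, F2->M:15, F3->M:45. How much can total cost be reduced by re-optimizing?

300

Current plan cost = 55·6 + 35·9 + 30·12 + 15·8 + 45·6 = 1395.
Optimal plan:
  F1–K: 55 × 6 = 330
  F1–L: 20 × 9 = 180
  F1–M: 15 × 9 = 135
  F2–M: 45 × 8 = 360
  F3–L: 45 × 2 = 90
Optimal cost = 1095.
Saving = 1395 − 1095 = 300.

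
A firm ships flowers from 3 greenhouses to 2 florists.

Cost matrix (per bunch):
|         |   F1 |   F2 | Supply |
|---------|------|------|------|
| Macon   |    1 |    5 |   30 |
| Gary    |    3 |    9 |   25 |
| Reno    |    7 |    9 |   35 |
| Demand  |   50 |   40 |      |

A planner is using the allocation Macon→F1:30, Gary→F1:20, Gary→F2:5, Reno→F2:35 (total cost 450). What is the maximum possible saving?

10

Current plan cost = 30·1 + 20·3 + 5·9 + 35·9 = 450.
Optimal plan:
  Macon–F1: 25 bunches
  Macon–F2: 5 bunches
  Gary–F1: 25 bunches
  Reno–F2: 35 bunches
Optimal cost = 440.
Saving = 450 − 440 = 10.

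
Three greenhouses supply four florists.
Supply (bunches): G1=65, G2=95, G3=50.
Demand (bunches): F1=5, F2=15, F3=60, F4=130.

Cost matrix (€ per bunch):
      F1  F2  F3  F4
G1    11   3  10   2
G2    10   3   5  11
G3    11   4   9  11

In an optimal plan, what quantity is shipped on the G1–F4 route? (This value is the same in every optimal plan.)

65

Optimal shipments:
  G1->F4: 65 × €2 = €130
  G2->F1: 5 × €10 = €50
  G2->F2: 15 × €3 = €45
  G2->F3: 60 × €5 = €300
  G2->F4: 15 × €11 = €165
  G3->F4: 50 × €11 = €550
Total cost = €1240.
So G1→F4 carries 65 bunches.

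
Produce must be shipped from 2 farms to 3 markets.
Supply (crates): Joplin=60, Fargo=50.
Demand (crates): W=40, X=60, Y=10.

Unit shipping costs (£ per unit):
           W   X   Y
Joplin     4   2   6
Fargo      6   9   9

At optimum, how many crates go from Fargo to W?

40

The minimum-cost plan:
  Joplin–X: 60 crates
  Fargo–W: 40 crates
  Fargo–Y: 10 crates
Total cost = £450.
So Fargo→W carries 40 crates.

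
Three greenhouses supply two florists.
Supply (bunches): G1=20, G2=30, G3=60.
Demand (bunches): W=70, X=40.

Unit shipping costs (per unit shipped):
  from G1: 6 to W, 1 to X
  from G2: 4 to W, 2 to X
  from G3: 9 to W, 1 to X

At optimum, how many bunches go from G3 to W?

The minimum-cost plan:
  G1->W: 20 bunches
  G2->W: 30 bunches
  G3->W: 20 bunches
  G3->X: 40 bunches
Total cost = 460.
So G3→W carries 20 bunches.

20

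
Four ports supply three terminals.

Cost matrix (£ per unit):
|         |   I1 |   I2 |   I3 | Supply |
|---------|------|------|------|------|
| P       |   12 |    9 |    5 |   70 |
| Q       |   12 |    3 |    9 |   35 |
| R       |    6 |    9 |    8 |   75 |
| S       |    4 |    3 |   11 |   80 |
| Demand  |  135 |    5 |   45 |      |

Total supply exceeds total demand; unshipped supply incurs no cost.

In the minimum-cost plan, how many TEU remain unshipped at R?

20

Minimum-cost shipments:
  P to I3: 45 × £5 = £225
  Q to I2: 5 × £3 = £15
  R to I1: 55 × £6 = £330
  S to I1: 80 × £4 = £320
Total cost = £890.
R ships 55 of its 75, leaving 20.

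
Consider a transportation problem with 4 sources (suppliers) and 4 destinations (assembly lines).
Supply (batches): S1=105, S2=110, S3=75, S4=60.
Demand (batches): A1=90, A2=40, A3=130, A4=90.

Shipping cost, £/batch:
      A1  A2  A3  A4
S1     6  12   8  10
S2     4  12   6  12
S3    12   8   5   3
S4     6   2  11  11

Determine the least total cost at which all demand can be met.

1815

One minimum-cost allocation:
  S1->A1: 70 × £6 = £420
  S1->A3: 20 × £8 = £160
  S1->A4: 15 × £10 = £150
  S2->A3: 110 × £6 = £660
  S3->A4: 75 × £3 = £225
  S4->A1: 20 × £6 = £120
  S4->A2: 40 × £2 = £80
Total = 420 + 160 + 150 + 660 + 225 + 120 + 80 = £1815.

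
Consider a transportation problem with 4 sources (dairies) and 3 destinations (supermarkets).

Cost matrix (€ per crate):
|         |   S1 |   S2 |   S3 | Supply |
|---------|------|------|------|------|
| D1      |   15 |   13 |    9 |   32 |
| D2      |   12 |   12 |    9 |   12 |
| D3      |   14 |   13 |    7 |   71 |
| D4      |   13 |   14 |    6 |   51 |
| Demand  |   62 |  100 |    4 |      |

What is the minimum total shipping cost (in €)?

Optimal allocation:
  D1 to S2: 32 × €13 = €416
  D2 to S1: 12 × €12 = €144
  D3 to S1: 3 × €14 = €42
  D3 to S2: 68 × €13 = €884
  D4 to S1: 47 × €13 = €611
  D4 to S3: 4 × €6 = €24
Total = 416 + 144 + 42 + 884 + 611 + 24 = €2121.
(Supply check: D1 ships 32; D2 ships 12; D3 ships 71; D4 ships 51.)

2121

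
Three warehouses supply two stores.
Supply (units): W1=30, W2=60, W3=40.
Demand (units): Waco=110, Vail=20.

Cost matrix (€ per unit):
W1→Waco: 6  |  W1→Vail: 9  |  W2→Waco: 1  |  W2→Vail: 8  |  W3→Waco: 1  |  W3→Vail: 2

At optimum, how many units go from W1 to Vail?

0

The minimum-cost plan:
  W1→Waco: 30 × €6 = €180
  W2→Waco: 60 × €1 = €60
  W3→Waco: 20 × €1 = €20
  W3→Vail: 20 × €2 = €40
Total cost = €300.
The route W1→Vail is not used.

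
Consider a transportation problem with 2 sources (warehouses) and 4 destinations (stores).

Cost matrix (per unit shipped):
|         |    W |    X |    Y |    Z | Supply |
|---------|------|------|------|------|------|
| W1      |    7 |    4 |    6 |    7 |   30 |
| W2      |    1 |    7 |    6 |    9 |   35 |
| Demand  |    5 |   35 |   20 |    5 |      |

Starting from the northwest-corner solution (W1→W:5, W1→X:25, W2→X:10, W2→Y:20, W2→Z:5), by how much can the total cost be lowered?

45

Current plan cost = 5·7 + 25·4 + 10·7 + 20·6 + 5·9 = 370.
Optimal plan:
  W1->X: 30 units
  W2->W: 5 units
  W2->X: 5 units
  W2->Y: 20 units
  W2->Z: 5 units
Optimal cost = 325.
Saving = 370 − 325 = 45.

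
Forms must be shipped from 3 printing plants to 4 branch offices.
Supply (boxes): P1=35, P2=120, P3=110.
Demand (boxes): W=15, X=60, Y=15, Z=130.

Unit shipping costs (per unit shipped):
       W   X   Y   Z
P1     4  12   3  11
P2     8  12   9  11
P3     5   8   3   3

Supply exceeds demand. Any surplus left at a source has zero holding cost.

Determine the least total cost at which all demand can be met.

1375

A cheapest plan:
  P1→W: 15 × 4 = 60
  P1→Y: 15 × 3 = 45
  P1→Z: 5 × 11 = 55
  P2→X: 60 × 12 = 720
  P2→Z: 15 × 11 = 165
  P3→Z: 110 × 3 = 330
Total = 60 + 45 + 55 + 720 + 165 + 330 = 1375.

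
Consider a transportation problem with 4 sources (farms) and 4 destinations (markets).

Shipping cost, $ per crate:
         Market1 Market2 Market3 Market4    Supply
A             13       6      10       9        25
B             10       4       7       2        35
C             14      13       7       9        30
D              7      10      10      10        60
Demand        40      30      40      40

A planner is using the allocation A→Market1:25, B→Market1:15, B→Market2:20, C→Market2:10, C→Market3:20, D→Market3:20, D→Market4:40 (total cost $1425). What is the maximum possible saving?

515

Current plan cost = 25·13 + 15·10 + 20·4 + 10·13 + 20·7 + 20·10 + 40·10 = $1425.
Optimal plan:
  A–Market2: 25 × $6 = $150
  B–Market4: 35 × $2 = $70
  C–Market3: 30 × $7 = $210
  D–Market1: 40 × $7 = $280
  D–Market2: 5 × $10 = $50
  D–Market3: 10 × $10 = $100
  D–Market4: 5 × $10 = $50
Optimal cost = $910.
Saving = 1425 − 910 = $515.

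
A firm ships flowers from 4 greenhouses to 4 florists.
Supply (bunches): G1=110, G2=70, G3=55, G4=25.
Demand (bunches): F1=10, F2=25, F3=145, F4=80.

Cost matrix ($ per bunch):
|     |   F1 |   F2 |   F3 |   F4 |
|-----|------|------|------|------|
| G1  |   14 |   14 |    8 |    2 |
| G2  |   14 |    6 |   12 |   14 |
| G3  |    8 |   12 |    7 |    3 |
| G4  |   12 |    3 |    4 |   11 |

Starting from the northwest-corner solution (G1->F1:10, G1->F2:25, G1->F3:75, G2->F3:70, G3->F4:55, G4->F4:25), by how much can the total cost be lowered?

Current plan cost = 10·14 + 25·14 + 75·8 + 70·12 + 55·3 + 25·11 = $2370.
Optimal plan:
  G1→F3: 30 × $8 = $240
  G1→F4: 80 × $2 = $160
  G2→F2: 25 × $6 = $150
  G2→F3: 45 × $12 = $540
  G3→F1: 10 × $8 = $80
  G3→F3: 45 × $7 = $315
  G4→F3: 25 × $4 = $100
Optimal cost = $1585.
Saving = 2370 − 1585 = $785.

785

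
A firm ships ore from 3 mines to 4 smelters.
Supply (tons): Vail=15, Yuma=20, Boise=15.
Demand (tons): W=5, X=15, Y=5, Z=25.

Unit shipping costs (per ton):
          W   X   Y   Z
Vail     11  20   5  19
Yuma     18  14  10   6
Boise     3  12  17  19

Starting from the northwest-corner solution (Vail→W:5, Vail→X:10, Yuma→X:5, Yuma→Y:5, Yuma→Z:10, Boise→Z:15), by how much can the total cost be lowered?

245

Current plan cost = 5·11 + 10·20 + 5·14 + 5·10 + 10·6 + 15·19 = 720.
Optimal plan:
  Vail→X: 5 × 20 = 100
  Vail→Y: 5 × 5 = 25
  Vail→Z: 5 × 19 = 95
  Yuma→Z: 20 × 6 = 120
  Boise→W: 5 × 3 = 15
  Boise→X: 10 × 12 = 120
Optimal cost = 475.
Saving = 720 − 475 = 245.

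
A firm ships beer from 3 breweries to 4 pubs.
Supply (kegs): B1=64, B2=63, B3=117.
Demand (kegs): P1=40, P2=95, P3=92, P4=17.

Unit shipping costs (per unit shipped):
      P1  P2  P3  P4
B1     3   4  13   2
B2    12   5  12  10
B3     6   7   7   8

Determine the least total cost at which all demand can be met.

1316

An optimal shipping plan:
  B1 to P1: 15 × 3 = 45
  B1 to P2: 32 × 4 = 128
  B1 to P4: 17 × 2 = 34
  B2 to P2: 63 × 5 = 315
  B3 to P1: 25 × 6 = 150
  B3 to P3: 92 × 7 = 644
Total = 45 + 128 + 34 + 315 + 150 + 644 = 1316.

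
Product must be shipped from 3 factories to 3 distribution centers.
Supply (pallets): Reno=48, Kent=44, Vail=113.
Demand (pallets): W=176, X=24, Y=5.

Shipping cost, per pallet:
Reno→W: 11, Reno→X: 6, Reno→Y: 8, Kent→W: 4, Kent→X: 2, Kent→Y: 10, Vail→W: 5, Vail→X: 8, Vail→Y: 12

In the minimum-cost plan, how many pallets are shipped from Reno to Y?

The minimum-cost plan:
  Reno to W: 19 × 11 = 209
  Reno to X: 24 × 6 = 144
  Reno to Y: 5 × 8 = 40
  Kent to W: 44 × 4 = 176
  Vail to W: 113 × 5 = 565
Total cost = 1134.
So Reno→Y carries 5 pallets.

5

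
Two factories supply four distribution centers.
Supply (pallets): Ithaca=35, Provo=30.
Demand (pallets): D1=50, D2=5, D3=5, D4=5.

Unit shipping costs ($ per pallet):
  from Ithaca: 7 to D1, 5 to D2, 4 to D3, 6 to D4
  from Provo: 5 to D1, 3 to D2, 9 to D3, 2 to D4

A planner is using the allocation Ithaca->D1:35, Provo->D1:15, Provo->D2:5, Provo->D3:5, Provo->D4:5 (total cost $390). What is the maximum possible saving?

35

Current plan cost = 35·7 + 15·5 + 5·3 + 5·9 + 5·2 = $390.
Optimal plan:
  Ithaca to D1: 25 × $7 = $175
  Ithaca to D2: 5 × $5 = $25
  Ithaca to D3: 5 × $4 = $20
  Provo to D1: 25 × $5 = $125
  Provo to D4: 5 × $2 = $10
Optimal cost = $355.
Saving = 390 − 355 = $35.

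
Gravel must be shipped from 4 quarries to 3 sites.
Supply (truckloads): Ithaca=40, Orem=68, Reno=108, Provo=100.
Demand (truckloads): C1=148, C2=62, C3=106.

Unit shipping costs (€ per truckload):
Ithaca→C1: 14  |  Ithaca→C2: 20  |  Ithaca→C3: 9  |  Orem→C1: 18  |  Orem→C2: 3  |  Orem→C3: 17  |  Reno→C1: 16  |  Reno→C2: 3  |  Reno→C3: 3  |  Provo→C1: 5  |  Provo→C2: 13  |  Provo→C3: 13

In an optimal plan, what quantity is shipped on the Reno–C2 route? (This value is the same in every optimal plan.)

The minimum-cost plan:
  Ithaca to C1: 40 × €14 = €560
  Orem to C1: 6 × €18 = €108
  Orem to C2: 62 × €3 = €186
  Reno to C1: 2 × €16 = €32
  Reno to C3: 106 × €3 = €318
  Provo to C1: 100 × €5 = €500
Total cost = €1704.
The route Reno→C2 is not used.

0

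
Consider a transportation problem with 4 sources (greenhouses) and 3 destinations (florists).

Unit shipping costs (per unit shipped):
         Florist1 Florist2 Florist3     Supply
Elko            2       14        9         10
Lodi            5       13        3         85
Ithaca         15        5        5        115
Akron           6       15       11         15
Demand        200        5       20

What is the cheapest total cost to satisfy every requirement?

One minimum-cost allocation:
  Elko to Florist1: 10 × 2 = 20
  Lodi to Florist1: 85 × 5 = 425
  Ithaca to Florist1: 90 × 15 = 1350
  Ithaca to Florist2: 5 × 5 = 25
  Ithaca to Florist3: 20 × 5 = 100
  Akron to Florist1: 15 × 6 = 90
Total = 20 + 425 + 1350 + 25 + 100 + 90 = 2010.

2010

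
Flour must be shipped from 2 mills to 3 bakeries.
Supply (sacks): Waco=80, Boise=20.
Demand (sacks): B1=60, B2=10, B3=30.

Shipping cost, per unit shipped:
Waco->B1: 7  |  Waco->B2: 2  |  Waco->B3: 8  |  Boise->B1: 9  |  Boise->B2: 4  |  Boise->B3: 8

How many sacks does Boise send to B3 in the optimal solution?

20

Optimal shipments:
  Waco→B1: 60 × 7 = 420
  Waco→B2: 10 × 2 = 20
  Waco→B3: 10 × 8 = 80
  Boise→B3: 20 × 8 = 160
Total cost = 680.
So Boise→B3 carries 20 sacks.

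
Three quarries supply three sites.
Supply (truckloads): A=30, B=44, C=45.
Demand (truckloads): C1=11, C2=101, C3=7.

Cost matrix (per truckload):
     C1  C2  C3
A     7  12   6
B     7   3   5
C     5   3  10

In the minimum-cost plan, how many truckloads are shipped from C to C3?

The minimum-cost plan:
  A->C1: 11 × 7 = 77
  A->C2: 12 × 12 = 144
  A->C3: 7 × 6 = 42
  B->C2: 44 × 3 = 132
  C->C2: 45 × 3 = 135
Total cost = 530.
The route C→C3 is not used.

0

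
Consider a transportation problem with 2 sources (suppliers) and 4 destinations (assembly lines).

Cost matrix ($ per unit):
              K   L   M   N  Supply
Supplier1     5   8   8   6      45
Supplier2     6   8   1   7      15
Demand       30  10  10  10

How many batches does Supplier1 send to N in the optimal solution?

Optimal shipments:
  Supplier1–K: 30 batches
  Supplier1–L: 5 batches
  Supplier1–N: 10 batches
  Supplier2–L: 5 batches
  Supplier2–M: 10 batches
Total cost = $300.
So Supplier1→N carries 10 batches.

10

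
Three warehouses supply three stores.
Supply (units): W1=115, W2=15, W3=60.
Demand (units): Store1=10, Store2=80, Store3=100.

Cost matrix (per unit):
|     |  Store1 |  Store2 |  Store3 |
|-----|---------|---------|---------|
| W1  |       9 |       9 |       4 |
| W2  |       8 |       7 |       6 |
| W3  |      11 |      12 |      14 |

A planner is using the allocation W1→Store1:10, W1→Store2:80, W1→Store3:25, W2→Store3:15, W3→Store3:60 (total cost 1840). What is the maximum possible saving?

490

Current plan cost = 10·9 + 80·9 + 25·4 + 15·6 + 60·14 = 1840.
Optimal plan:
  W1–Store2: 15 × 9 = 135
  W1–Store3: 100 × 4 = 400
  W2–Store2: 15 × 7 = 105
  W3–Store1: 10 × 11 = 110
  W3–Store2: 50 × 12 = 600
Optimal cost = 1350.
Saving = 1840 − 1350 = 490.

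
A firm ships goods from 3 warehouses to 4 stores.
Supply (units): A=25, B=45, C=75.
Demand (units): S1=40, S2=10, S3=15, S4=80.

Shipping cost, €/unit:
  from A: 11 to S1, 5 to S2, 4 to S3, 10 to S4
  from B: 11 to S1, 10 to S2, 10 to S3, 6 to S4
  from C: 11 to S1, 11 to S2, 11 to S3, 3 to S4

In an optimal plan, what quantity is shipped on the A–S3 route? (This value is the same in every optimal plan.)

Solving gives:
  A to S2: 10 × €5 = €50
  A to S3: 15 × €4 = €60
  B to S1: 40 × €11 = €440
  B to S4: 5 × €6 = €30
  C to S4: 75 × €3 = €225
Total cost = €805.
So A→S3 carries 15 units.

15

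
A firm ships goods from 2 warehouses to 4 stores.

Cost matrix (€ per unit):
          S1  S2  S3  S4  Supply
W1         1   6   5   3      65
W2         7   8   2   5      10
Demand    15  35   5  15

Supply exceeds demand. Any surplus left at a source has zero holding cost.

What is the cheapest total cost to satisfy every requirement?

One minimum-cost allocation:
  W1 to S1: 15 × €1 = €15
  W1 to S2: 35 × €6 = €210
  W1 to S4: 15 × €3 = €45
  W2 to S3: 5 × €2 = €10
Total = 15 + 210 + 45 + 10 = €280.
(Supply check: W1 ships 65; W2 ships 5.)

280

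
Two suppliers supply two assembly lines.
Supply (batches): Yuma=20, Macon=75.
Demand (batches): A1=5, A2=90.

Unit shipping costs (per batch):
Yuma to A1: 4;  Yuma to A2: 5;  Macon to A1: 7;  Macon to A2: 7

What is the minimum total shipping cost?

One minimum-cost allocation:
  Yuma to A1: 5 × 4 = 20
  Yuma to A2: 15 × 5 = 75
  Macon to A2: 75 × 7 = 525
Total = 20 + 75 + 525 = 620.

620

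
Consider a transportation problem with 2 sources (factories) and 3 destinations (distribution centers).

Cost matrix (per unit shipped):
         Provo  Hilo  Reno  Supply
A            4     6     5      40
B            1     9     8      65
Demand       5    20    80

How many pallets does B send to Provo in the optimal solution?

5

The minimum-cost plan:
  A–Hilo: 20 pallets
  A–Reno: 20 pallets
  B–Provo: 5 pallets
  B–Reno: 60 pallets
Total cost = 705.
So B→Provo carries 5 pallets.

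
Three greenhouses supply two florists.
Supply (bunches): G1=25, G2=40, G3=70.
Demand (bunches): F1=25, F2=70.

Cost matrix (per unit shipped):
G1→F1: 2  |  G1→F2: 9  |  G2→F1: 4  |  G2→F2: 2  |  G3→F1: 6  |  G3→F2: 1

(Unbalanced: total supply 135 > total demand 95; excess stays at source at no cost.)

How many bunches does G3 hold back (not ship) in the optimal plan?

0

Minimum-cost shipments:
  G1 to F1: 25 × 2 = 50
  G3 to F2: 70 × 1 = 70
Total cost = 120.
G3 ships 70 of its 70, leaving 0.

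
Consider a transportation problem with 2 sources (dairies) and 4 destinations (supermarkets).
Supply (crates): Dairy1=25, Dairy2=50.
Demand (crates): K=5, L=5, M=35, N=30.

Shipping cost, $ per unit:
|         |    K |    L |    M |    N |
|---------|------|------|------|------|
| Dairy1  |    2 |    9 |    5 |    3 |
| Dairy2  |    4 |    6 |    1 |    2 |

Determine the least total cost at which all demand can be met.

One minimum-cost allocation:
  Dairy1–K: 5 crates
  Dairy1–N: 20 crates
  Dairy2–L: 5 crates
  Dairy2–M: 35 crates
  Dairy2–N: 10 crates
Total cost = $155.

155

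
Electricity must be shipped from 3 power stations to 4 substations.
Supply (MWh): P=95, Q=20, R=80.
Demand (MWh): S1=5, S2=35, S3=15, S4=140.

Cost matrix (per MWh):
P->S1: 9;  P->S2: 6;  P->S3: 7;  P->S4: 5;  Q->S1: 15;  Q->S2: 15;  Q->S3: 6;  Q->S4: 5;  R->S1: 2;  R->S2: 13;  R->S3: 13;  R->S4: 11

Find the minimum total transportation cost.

One minimum-cost allocation:
  P->S2: 35 MWh
  P->S4: 60 MWh
  Q->S3: 15 MWh
  Q->S4: 5 MWh
  R->S1: 5 MWh
  R->S4: 75 MWh
Total cost = 1460.

1460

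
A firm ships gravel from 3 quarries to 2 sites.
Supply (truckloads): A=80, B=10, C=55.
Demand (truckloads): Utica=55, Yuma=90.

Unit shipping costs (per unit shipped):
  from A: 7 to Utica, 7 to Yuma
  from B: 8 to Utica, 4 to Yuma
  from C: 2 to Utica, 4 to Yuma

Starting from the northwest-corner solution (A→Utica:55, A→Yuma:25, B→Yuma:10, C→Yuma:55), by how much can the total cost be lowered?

110

Current plan cost = 55·7 + 25·7 + 10·4 + 55·4 = 820.
Optimal plan:
  A to Yuma: 80 × 7 = 560
  B to Yuma: 10 × 4 = 40
  C to Utica: 55 × 2 = 110
Optimal cost = 710.
Saving = 820 − 710 = 110.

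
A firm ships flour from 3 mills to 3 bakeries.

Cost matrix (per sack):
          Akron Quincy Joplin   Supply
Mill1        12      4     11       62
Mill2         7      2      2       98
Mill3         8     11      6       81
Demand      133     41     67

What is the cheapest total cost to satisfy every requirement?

A cheapest plan:
  Mill1–Akron: 21 × 12 = 252
  Mill1–Quincy: 41 × 4 = 164
  Mill2–Akron: 31 × 7 = 217
  Mill2–Joplin: 67 × 2 = 134
  Mill3–Akron: 81 × 8 = 648
Total = 252 + 164 + 217 + 134 + 648 = 1415.
(Supply check: Mill1 ships 62; Mill2 ships 98; Mill3 ships 81.)

1415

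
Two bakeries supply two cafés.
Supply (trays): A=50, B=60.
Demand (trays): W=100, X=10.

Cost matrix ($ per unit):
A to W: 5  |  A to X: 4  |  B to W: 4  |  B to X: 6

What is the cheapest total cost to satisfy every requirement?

One minimum-cost allocation:
  A→W: 40 trays
  A→X: 10 trays
  B→W: 60 trays
Total cost = $480.
(Supply check: A ships 50; B ships 60.)

480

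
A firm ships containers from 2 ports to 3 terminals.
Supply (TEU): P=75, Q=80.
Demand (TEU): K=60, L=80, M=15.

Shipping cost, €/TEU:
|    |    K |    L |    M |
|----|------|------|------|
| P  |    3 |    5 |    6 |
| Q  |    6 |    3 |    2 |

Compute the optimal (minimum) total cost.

Optimal allocation:
  P→K: 60 TEU
  P→L: 15 TEU
  Q→L: 65 TEU
  Q→M: 15 TEU
Total cost = €480.
(Supply check: P ships 75; Q ships 80.)

480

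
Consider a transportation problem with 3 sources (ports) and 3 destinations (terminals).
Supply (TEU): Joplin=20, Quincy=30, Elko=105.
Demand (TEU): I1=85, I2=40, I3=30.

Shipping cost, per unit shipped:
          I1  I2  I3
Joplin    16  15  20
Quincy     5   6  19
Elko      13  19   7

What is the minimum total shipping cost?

1655

A cheapest plan:
  Joplin–I2: 20 × 15 = 300
  Quincy–I1: 10 × 5 = 50
  Quincy–I2: 20 × 6 = 120
  Elko–I1: 75 × 13 = 975
  Elko–I3: 30 × 7 = 210
Total = 300 + 50 + 120 + 975 + 210 = 1655.
(Supply check: Joplin ships 20; Quincy ships 30; Elko ships 105.)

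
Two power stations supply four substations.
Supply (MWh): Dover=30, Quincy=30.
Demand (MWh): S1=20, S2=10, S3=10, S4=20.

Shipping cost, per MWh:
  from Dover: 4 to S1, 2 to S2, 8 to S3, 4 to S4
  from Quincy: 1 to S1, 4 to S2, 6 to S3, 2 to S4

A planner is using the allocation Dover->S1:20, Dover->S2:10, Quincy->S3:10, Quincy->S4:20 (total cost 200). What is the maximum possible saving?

Current plan cost = 20·4 + 10·2 + 10·6 + 20·2 = 200.
Optimal plan:
  Dover to S2: 10 MWh
  Dover to S3: 10 MWh
  Dover to S4: 10 MWh
  Quincy to S1: 20 MWh
  Quincy to S4: 10 MWh
Optimal cost = 180.
Saving = 200 − 180 = 20.

20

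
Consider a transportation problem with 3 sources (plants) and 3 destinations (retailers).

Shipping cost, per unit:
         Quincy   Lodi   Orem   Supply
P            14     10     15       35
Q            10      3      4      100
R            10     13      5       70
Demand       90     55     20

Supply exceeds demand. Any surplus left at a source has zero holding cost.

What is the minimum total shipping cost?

1145

Optimal allocation:
  Q->Quincy: 25 × 10 = 250
  Q->Lodi: 55 × 3 = 165
  Q->Orem: 20 × 4 = 80
  R->Quincy: 65 × 10 = 650
Total = 250 + 165 + 80 + 650 = 1145.
(Supply check: P ships 0; Q ships 100; R ships 65.)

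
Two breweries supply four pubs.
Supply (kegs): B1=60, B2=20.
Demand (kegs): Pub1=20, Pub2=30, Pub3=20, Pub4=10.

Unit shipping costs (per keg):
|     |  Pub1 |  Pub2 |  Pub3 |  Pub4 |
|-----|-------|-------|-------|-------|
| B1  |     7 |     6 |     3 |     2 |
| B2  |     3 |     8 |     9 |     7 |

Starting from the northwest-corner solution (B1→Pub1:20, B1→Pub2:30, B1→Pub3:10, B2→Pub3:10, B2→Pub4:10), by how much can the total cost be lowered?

190

Current plan cost = 20·7 + 30·6 + 10·3 + 10·9 + 10·7 = 510.
Optimal plan:
  B1–Pub2: 30 × 6 = 180
  B1–Pub3: 20 × 3 = 60
  B1–Pub4: 10 × 2 = 20
  B2–Pub1: 20 × 3 = 60
Optimal cost = 320.
Saving = 510 − 320 = 190.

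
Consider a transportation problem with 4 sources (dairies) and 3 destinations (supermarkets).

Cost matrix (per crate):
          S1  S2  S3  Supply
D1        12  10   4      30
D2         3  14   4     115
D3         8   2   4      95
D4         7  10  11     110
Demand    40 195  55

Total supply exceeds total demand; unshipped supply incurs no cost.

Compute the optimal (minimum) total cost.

1530

Optimal allocation:
  D1 to S2: 30 crates
  D2 to S1: 40 crates
  D2 to S3: 55 crates
  D3 to S2: 95 crates
  D4 to S2: 70 crates
Total cost = 1530.
(Supply check: D1 ships 30; D2 ships 95; D3 ships 95; D4 ships 70.)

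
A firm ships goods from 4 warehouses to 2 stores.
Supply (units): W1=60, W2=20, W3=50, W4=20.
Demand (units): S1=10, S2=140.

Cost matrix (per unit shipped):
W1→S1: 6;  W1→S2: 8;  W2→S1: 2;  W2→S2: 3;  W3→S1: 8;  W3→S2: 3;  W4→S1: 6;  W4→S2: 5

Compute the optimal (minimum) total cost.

770

One minimum-cost allocation:
  W1->S1: 10 units
  W1->S2: 50 units
  W2->S2: 20 units
  W3->S2: 50 units
  W4->S2: 20 units
Total cost = 770.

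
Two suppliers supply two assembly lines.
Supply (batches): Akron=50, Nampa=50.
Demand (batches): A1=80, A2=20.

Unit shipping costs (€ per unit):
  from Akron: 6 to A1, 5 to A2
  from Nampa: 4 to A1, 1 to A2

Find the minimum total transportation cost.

440

One minimum-cost allocation:
  Akron to A1: 50 batches
  Nampa to A1: 30 batches
  Nampa to A2: 20 batches
Total cost = €440.
(Supply check: Akron ships 50; Nampa ships 50.)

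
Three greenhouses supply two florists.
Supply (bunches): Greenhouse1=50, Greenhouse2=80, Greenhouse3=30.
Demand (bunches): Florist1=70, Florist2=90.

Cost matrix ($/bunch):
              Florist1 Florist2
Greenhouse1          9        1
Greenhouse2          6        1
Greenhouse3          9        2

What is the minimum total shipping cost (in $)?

One minimum-cost allocation:
  Greenhouse1→Florist2: 50 bunches
  Greenhouse2→Florist1: 70 bunches
  Greenhouse2→Florist2: 10 bunches
  Greenhouse3→Florist2: 30 bunches
Total cost = $540.
(Supply check: Greenhouse1 ships 50; Greenhouse2 ships 80; Greenhouse3 ships 30.)

540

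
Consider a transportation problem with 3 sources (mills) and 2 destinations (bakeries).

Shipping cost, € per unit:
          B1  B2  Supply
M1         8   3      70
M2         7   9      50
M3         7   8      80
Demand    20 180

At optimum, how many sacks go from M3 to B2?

80

Optimal shipments:
  M1 to B2: 70 × €3 = €210
  M2 to B1: 20 × €7 = €140
  M2 to B2: 30 × €9 = €270
  M3 to B2: 80 × €8 = €640
Total cost = €1260.
So M3→B2 carries 80 sacks.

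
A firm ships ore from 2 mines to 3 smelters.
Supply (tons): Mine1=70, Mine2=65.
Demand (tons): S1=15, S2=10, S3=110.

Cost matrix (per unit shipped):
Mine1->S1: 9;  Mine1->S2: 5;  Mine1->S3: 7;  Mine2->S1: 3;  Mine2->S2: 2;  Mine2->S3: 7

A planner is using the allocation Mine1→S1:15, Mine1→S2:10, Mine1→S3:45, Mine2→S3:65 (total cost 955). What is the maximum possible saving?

Current plan cost = 15·9 + 10·5 + 45·7 + 65·7 = 955.
Optimal plan:
  Mine1–S3: 70 tons
  Mine2–S1: 15 tons
  Mine2–S2: 10 tons
  Mine2–S3: 40 tons
Optimal cost = 835.
Saving = 955 − 835 = 120.

120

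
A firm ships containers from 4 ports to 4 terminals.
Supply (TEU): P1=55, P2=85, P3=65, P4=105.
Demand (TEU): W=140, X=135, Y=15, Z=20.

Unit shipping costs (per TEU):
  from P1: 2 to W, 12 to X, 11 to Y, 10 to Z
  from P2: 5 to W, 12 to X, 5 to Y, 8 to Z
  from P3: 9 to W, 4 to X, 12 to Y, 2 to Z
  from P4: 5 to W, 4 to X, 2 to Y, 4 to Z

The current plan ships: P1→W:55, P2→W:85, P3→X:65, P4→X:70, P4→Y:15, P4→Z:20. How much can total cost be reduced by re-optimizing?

Current plan cost = 55·2 + 85·5 + 65·4 + 70·4 + 15·2 + 20·4 = 1185.
Optimal plan:
  P1->W: 55 TEU
  P2->W: 85 TEU
  P3->X: 45 TEU
  P3->Z: 20 TEU
  P4->X: 90 TEU
  P4->Y: 15 TEU
Optimal cost = 1145.
Saving = 1185 − 1145 = 40.

40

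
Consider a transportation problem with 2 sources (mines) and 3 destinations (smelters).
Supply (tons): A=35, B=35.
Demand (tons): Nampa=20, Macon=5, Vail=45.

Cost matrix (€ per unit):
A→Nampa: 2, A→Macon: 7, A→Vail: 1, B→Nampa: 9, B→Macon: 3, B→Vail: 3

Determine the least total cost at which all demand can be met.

160

An optimal shipping plan:
  A–Nampa: 20 × €2 = €40
  A–Vail: 15 × €1 = €15
  B–Macon: 5 × €3 = €15
  B–Vail: 30 × €3 = €90
Total = 40 + 15 + 15 + 90 = €160.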